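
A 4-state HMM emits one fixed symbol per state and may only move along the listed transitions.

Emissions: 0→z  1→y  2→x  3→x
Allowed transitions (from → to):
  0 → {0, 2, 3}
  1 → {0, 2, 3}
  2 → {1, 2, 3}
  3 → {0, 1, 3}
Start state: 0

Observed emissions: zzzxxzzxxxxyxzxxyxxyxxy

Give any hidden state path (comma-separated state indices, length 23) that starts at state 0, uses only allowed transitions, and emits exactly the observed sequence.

  pos 0: z in {0}, choose 0; start
  pos 1: z in {0}, choose 0; 0->0 ok
  pos 2: z in {0}, choose 0; 0->0 ok
  pos 3: x in {2,3}, choose 2; 0->2 ok
  pos 4: x in {2,3}, choose 3; 2->3 ok
  pos 5: z in {0}, choose 0; 3->0 ok
  pos 6: z in {0}, choose 0; 0->0 ok
  pos 7: x in {2,3}, choose 2; 0->2 ok
  pos 8: x in {2,3}, choose 3; 2->3 ok
  pos 9: x in {2,3}, choose 3; 3->3 ok
  pos 10: x in {2,3}, choose 3; 3->3 ok
  pos 11: y in {1}, choose 1; 3->1 ok
  pos 12: x in {2,3}, choose 3; 1->3 ok
  pos 13: z in {0}, choose 0; 3->0 ok
  pos 14: x in {2,3}, choose 3; 0->3 ok
  pos 15: x in {2,3}, choose 3; 3->3 ok
  pos 16: y in {1}, choose 1; 3->1 ok
  pos 17: x in {2,3}, choose 2; 1->2 ok
  pos 18: x in {2,3}, choose 2; 2->2 ok
  pos 19: y in {1}, choose 1; 2->1 ok
  pos 20: x in {2,3}, choose 2; 1->2 ok
  pos 21: x in {2,3}, choose 3; 2->3 ok
  pos 22: y in {1}, choose 1; 3->1 ok

0,0,0,2,3,0,0,2,3,3,3,1,3,0,3,3,1,2,2,1,2,3,1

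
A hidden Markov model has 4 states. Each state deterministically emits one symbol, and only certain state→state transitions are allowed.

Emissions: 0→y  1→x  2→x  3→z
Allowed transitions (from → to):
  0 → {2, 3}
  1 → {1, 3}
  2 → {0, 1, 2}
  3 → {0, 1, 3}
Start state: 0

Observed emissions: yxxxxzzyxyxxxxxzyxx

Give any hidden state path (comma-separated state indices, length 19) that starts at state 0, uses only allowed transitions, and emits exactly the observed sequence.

0,2,2,1,1,3,3,0,2,0,2,2,2,1,1,3,0,2,1

  t0 'y' -> {0}, take 0 (start)
  t1 'x' -> {1,2}, take 2 (0->2 ok)
  t2 'x' -> {1,2}, take 2 (2->2 ok)
  t3 'x' -> {1,2}, take 1 (2->1 ok)
  t4 'x' -> {1,2}, take 1 (1->1 ok)
  t5 'z' -> {3}, take 3 (1->3 ok)
  t6 'z' -> {3}, take 3 (3->3 ok)
  t7 'y' -> {0}, take 0 (3->0 ok)
  t8 'x' -> {1,2}, take 2 (0->2 ok)
  t9 'y' -> {0}, take 0 (2->0 ok)
  t10 'x' -> {1,2}, take 2 (0->2 ok)
  t11 'x' -> {1,2}, take 2 (2->2 ok)
  t12 'x' -> {1,2}, take 2 (2->2 ok)
  t13 'x' -> {1,2}, take 1 (2->1 ok)
  t14 'x' -> {1,2}, take 1 (1->1 ok)
  t15 'z' -> {3}, take 3 (1->3 ok)
  t16 'y' -> {0}, take 0 (3->0 ok)
  t17 'x' -> {1,2}, take 2 (0->2 ok)
  t18 'x' -> {1,2}, take 1 (2->1 ok)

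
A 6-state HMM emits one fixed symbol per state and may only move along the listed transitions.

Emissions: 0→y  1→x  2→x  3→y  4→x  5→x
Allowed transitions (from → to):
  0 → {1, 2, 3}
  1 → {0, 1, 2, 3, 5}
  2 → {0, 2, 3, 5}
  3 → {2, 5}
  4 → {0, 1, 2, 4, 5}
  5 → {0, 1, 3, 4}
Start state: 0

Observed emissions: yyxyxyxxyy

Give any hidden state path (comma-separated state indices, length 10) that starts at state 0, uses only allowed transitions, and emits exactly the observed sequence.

  pos 0: y in {0,3}, choose 0; start
  pos 1: y in {0,3}, choose 3; 0->3 ok
  pos 2: x in {1,2,4,5}, choose 2; 3->2 ok
  pos 3: y in {0,3}, choose 3; 2->3 ok
  pos 4: x in {1,2,4,5}, choose 2; 3->2 ok
  pos 5: y in {0,3}, choose 3; 2->3 ok
  pos 6: x in {1,2,4,5}, choose 2; 3->2 ok
  pos 7: x in {1,2,4,5}, choose 5; 2->5 ok
  pos 8: y in {0,3}, choose 0; 5->0 ok
  pos 9: y in {0,3}, choose 3; 0->3 ok

0,3,2,3,2,3,2,5,0,3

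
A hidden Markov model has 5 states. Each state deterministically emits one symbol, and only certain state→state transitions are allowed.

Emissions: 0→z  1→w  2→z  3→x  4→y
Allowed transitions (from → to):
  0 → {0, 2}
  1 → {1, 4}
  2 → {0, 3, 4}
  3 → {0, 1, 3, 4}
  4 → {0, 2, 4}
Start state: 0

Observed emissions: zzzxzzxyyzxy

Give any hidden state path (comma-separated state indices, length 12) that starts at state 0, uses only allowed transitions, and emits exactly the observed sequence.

  pos 0: z in {0,2}, choose 0; start
  pos 1: z in {0,2}, choose 0; 0->0 ok
  pos 2: z in {0,2}, choose 2; 0->2 ok
  pos 3: x in {3}, choose 3; 2->3 ok
  pos 4: z in {0,2}, choose 0; 3->0 ok
  pos 5: z in {0,2}, choose 2; 0->2 ok
  pos 6: x in {3}, choose 3; 2->3 ok
  pos 7: y in {4}, choose 4; 3->4 ok
  pos 8: y in {4}, choose 4; 4->4 ok
  pos 9: z in {0,2}, choose 2; 4->2 ok
  pos 10: x in {3}, choose 3; 2->3 ok
  pos 11: y in {4}, choose 4; 3->4 ok

0,0,2,3,0,2,3,4,4,2,3,4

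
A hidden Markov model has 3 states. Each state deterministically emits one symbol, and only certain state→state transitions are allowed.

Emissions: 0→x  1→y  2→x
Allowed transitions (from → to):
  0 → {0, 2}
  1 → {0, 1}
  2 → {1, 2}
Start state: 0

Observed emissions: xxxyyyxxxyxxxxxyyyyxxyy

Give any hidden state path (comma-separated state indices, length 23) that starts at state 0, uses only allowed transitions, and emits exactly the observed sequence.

  [0] x  {0,2}  => 0  start
  [1] x  {0,2}  => 0  0->0 ok
  [2] x  {0,2}  => 2  0->2 ok
  [3] y  {1}  => 1  2->1 ok
  [4] y  {1}  => 1  1->1 ok
  [5] y  {1}  => 1  1->1 ok
  [6] x  {0,2}  => 0  1->0 ok
  [7] x  {0,2}  => 0  0->0 ok
  [8] x  {0,2}  => 2  0->2 ok
  [9] y  {1}  => 1  2->1 ok
  [10] x  {0,2}  => 0  1->0 ok
  [11] x  {0,2}  => 0  0->0 ok
  [12] x  {0,2}  => 0  0->0 ok
  [13] x  {0,2}  => 0  0->0 ok
  [14] x  {0,2}  => 2  0->2 ok
  [15] y  {1}  => 1  2->1 ok
  [16] y  {1}  => 1  1->1 ok
  [17] y  {1}  => 1  1->1 ok
  [18] y  {1}  => 1  1->1 ok
  [19] x  {0,2}  => 0  1->0 ok
  [20] x  {0,2}  => 2  0->2 ok
  [21] y  {1}  => 1  2->1 ok
  [22] y  {1}  => 1  1->1 ok

0,0,2,1,1,1,0,0,2,1,0,0,0,0,2,1,1,1,1,0,2,1,1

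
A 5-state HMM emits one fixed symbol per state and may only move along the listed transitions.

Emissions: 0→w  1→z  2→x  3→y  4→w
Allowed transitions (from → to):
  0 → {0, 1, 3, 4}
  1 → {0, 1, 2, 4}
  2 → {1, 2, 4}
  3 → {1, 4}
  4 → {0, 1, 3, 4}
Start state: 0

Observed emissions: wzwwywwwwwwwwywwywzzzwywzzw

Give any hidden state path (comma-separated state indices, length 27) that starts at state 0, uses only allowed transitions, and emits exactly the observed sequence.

0,1,0,0,3,4,4,0,0,4,0,0,4,3,4,4,3,4,1,1,1,4,3,4,1,1,0

  0: obs=w cand={0,4} pick 0 [start]
  1: obs=z cand={1} pick 1 [0->1 ok]
  2: obs=w cand={0,4} pick 0 [1->0 ok]
  3: obs=w cand={0,4} pick 0 [0->0 ok]
  4: obs=y cand={3} pick 3 [0->3 ok]
  5: obs=w cand={0,4} pick 4 [3->4 ok]
  6: obs=w cand={0,4} pick 4 [4->4 ok]
  7: obs=w cand={0,4} pick 0 [4->0 ok]
  8: obs=w cand={0,4} pick 0 [0->0 ok]
  9: obs=w cand={0,4} pick 4 [0->4 ok]
  10: obs=w cand={0,4} pick 0 [4->0 ok]
  11: obs=w cand={0,4} pick 0 [0->0 ok]
  12: obs=w cand={0,4} pick 4 [0->4 ok]
  13: obs=y cand={3} pick 3 [4->3 ok]
  14: obs=w cand={0,4} pick 4 [3->4 ok]
  15: obs=w cand={0,4} pick 4 [4->4 ok]
  16: obs=y cand={3} pick 3 [4->3 ok]
  17: obs=w cand={0,4} pick 4 [3->4 ok]
  18: obs=z cand={1} pick 1 [4->1 ok]
  19: obs=z cand={1} pick 1 [1->1 ok]
  20: obs=z cand={1} pick 1 [1->1 ok]
  21: obs=w cand={0,4} pick 4 [1->4 ok]
  22: obs=y cand={3} pick 3 [4->3 ok]
  23: obs=w cand={0,4} pick 4 [3->4 ok]
  24: obs=z cand={1} pick 1 [4->1 ok]
  25: obs=z cand={1} pick 1 [1->1 ok]
  26: obs=w cand={0,4} pick 0 [1->0 ok]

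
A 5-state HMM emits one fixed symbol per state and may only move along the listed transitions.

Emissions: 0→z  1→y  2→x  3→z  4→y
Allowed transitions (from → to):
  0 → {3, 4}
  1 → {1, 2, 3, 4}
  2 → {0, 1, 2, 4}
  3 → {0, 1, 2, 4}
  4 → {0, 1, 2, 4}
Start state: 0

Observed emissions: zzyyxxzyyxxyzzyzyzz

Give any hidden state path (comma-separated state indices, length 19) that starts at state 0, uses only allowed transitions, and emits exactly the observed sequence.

  pos 0: z in {0,3}, choose 0; start
  pos 1: z in {0,3}, choose 3; 0->3 ok
  pos 2: y in {1,4}, choose 4; 3->4 ok
  pos 3: y in {1,4}, choose 1; 4->1 ok
  pos 4: x in {2}, choose 2; 1->2 ok
  pos 5: x in {2}, choose 2; 2->2 ok
  pos 6: z in {0,3}, choose 0; 2->0 ok
  pos 7: y in {1,4}, choose 4; 0->4 ok
  pos 8: y in {1,4}, choose 1; 4->1 ok
  pos 9: x in {2}, choose 2; 1->2 ok
  pos 10: x in {2}, choose 2; 2->2 ok
  pos 11: y in {1,4}, choose 4; 2->4 ok
  pos 12: z in {0,3}, choose 0; 4->0 ok
  pos 13: z in {0,3}, choose 3; 0->3 ok
  pos 14: y in {1,4}, choose 1; 3->1 ok
  pos 15: z in {0,3}, choose 3; 1->3 ok
  pos 16: y in {1,4}, choose 4; 3->4 ok
  pos 17: z in {0,3}, choose 0; 4->0 ok
  pos 18: z in {0,3}, choose 3; 0->3 ok

0,3,4,1,2,2,0,4,1,2,2,4,0,3,1,3,4,0,3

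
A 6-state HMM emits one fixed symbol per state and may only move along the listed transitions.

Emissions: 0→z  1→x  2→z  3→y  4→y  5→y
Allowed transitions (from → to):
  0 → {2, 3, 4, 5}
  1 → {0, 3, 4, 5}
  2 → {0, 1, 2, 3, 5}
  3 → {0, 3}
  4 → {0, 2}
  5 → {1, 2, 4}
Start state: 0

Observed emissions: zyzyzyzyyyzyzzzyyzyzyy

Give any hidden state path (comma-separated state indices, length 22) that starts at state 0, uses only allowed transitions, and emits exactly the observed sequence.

0,4,0,4,2,5,2,3,3,3,0,4,0,2,0,5,4,2,3,0,5,4

  0: obs=z cand={0,2} pick 0 [start]
  1: obs=y cand={3,4,5} pick 4 [0->4 ok]
  2: obs=z cand={0,2} pick 0 [4->0 ok]
  3: obs=y cand={3,4,5} pick 4 [0->4 ok]
  4: obs=z cand={0,2} pick 2 [4->2 ok]
  5: obs=y cand={3,4,5} pick 5 [2->5 ok]
  6: obs=z cand={0,2} pick 2 [5->2 ok]
  7: obs=y cand={3,4,5} pick 3 [2->3 ok]
  8: obs=y cand={3,4,5} pick 3 [3->3 ok]
  9: obs=y cand={3,4,5} pick 3 [3->3 ok]
  10: obs=z cand={0,2} pick 0 [3->0 ok]
  11: obs=y cand={3,4,5} pick 4 [0->4 ok]
  12: obs=z cand={0,2} pick 0 [4->0 ok]
  13: obs=z cand={0,2} pick 2 [0->2 ok]
  14: obs=z cand={0,2} pick 0 [2->0 ok]
  15: obs=y cand={3,4,5} pick 5 [0->5 ok]
  16: obs=y cand={3,4,5} pick 4 [5->4 ok]
  17: obs=z cand={0,2} pick 2 [4->2 ok]
  18: obs=y cand={3,4,5} pick 3 [2->3 ok]
  19: obs=z cand={0,2} pick 0 [3->0 ok]
  20: obs=y cand={3,4,5} pick 5 [0->5 ok]
  21: obs=y cand={3,4,5} pick 4 [5->4 ok]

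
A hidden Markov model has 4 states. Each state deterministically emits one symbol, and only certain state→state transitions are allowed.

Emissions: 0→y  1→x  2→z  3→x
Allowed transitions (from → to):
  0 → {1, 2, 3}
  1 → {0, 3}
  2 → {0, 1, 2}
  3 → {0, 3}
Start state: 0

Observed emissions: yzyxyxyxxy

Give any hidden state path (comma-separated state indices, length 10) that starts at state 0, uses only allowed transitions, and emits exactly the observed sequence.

  [0] y  {0}  => 0  start
  [1] z  {2}  => 2  0->2 ok
  [2] y  {0}  => 0  2->0 ok
  [3] x  {1,3}  => 3  0->3 ok
  [4] y  {0}  => 0  3->0 ok
  [5] x  {1,3}  => 1  0->1 ok
  [6] y  {0}  => 0  1->0 ok
  [7] x  {1,3}  => 1  0->1 ok
  [8] x  {1,3}  => 3  1->3 ok
  [9] y  {0}  => 0  3->0 ok

0,2,0,3,0,1,0,1,3,0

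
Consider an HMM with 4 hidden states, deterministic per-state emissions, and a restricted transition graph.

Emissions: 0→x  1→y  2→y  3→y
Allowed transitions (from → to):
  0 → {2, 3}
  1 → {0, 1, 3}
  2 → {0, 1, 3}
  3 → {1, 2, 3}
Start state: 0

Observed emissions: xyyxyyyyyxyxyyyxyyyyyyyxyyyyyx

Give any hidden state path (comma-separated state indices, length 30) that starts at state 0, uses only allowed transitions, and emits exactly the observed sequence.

  0: obs=x cand={0} pick 0 [start]
  1: obs=y cand={1,2,3} pick 2 [0->2 ok]
  2: obs=y cand={1,2,3} pick 1 [2->1 ok]
  3: obs=x cand={0} pick 0 [1->0 ok]
  4: obs=y cand={1,2,3} pick 3 [0->3 ok]
  5: obs=y cand={1,2,3} pick 1 [3->1 ok]
  6: obs=y cand={1,2,3} pick 3 [1->3 ok]
  7: obs=y cand={1,2,3} pick 2 [3->2 ok]
  8: obs=y cand={1,2,3} pick 1 [2->1 ok]
  9: obs=x cand={0} pick 0 [1->0 ok]
  10: obs=y cand={1,2,3} pick 2 [0->2 ok]
  11: obs=x cand={0} pick 0 [2->0 ok]
  12: obs=y cand={1,2,3} pick 2 [0->2 ok]
  13: obs=y cand={1,2,3} pick 3 [2->3 ok]
  14: obs=y cand={1,2,3} pick 2 [3->2 ok]
  15: obs=x cand={0} pick 0 [2->0 ok]
  16: obs=y cand={1,2,3} pick 2 [0->2 ok]
  17: obs=y cand={1,2,3} pick 3 [2->3 ok]
  18: obs=y cand={1,2,3} pick 2 [3->2 ok]
  19: obs=y cand={1,2,3} pick 3 [2->3 ok]
  20: obs=y cand={1,2,3} pick 2 [3->2 ok]
  21: obs=y cand={1,2,3} pick 3 [2->3 ok]
  22: obs=y cand={1,2,3} pick 2 [3->2 ok]
  23: obs=x cand={0} pick 0 [2->0 ok]
  24: obs=y cand={1,2,3} pick 2 [0->2 ok]
  25: obs=y cand={1,2,3} pick 1 [2->1 ok]
  26: obs=y cand={1,2,3} pick 1 [1->1 ok]
  27: obs=y cand={1,2,3} pick 3 [1->3 ok]
  28: obs=y cand={1,2,3} pick 1 [3->1 ok]
  29: obs=x cand={0} pick 0 [1->0 ok]

0,2,1,0,3,1,3,2,1,0,2,0,2,3,2,0,2,3,2,3,2,3,2,0,2,1,1,3,1,0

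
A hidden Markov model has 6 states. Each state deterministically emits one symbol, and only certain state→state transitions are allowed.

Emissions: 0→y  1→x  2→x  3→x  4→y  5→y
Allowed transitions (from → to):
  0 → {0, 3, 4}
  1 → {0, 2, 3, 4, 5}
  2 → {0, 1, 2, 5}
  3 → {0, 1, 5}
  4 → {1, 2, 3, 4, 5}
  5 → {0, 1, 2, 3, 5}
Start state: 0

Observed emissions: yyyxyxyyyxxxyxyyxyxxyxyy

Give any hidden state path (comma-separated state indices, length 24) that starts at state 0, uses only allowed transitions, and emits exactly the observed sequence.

0,4,4,1,5,1,5,5,0,3,1,3,5,3,5,0,3,0,3,1,5,2,0,0

  0: obs=y cand={0,4,5} pick 0 [start]
  1: obs=y cand={0,4,5} pick 4 [0->4 ok]
  2: obs=y cand={0,4,5} pick 4 [4->4 ok]
  3: obs=x cand={1,2,3} pick 1 [4->1 ok]
  4: obs=y cand={0,4,5} pick 5 [1->5 ok]
  5: obs=x cand={1,2,3} pick 1 [5->1 ok]
  6: obs=y cand={0,4,5} pick 5 [1->5 ok]
  7: obs=y cand={0,4,5} pick 5 [5->5 ok]
  8: obs=y cand={0,4,5} pick 0 [5->0 ok]
  9: obs=x cand={1,2,3} pick 3 [0->3 ok]
  10: obs=x cand={1,2,3} pick 1 [3->1 ok]
  11: obs=x cand={1,2,3} pick 3 [1->3 ok]
  12: obs=y cand={0,4,5} pick 5 [3->5 ok]
  13: obs=x cand={1,2,3} pick 3 [5->3 ok]
  14: obs=y cand={0,4,5} pick 5 [3->5 ok]
  15: obs=y cand={0,4,5} pick 0 [5->0 ok]
  16: obs=x cand={1,2,3} pick 3 [0->3 ok]
  17: obs=y cand={0,4,5} pick 0 [3->0 ok]
  18: obs=x cand={1,2,3} pick 3 [0->3 ok]
  19: obs=x cand={1,2,3} pick 1 [3->1 ok]
  20: obs=y cand={0,4,5} pick 5 [1->5 ok]
  21: obs=x cand={1,2,3} pick 2 [5->2 ok]
  22: obs=y cand={0,4,5} pick 0 [2->0 ok]
  23: obs=y cand={0,4,5} pick 0 [0->0 ok]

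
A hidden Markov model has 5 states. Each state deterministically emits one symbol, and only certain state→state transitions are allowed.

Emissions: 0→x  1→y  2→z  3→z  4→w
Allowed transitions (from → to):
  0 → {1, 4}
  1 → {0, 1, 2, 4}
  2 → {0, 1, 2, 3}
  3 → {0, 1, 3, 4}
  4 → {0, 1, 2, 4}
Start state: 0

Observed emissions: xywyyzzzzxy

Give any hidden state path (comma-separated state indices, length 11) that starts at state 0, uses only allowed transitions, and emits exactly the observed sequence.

0,1,4,1,1,2,2,2,2,0,1

  [0] x  {0}  => 0  start
  [1] y  {1}  => 1  0->1 ok
  [2] w  {4}  => 4  1->4 ok
  [3] y  {1}  => 1  4->1 ok
  [4] y  {1}  => 1  1->1 ok
  [5] z  {2,3}  => 2  1->2 ok
  [6] z  {2,3}  => 2  2->2 ok
  [7] z  {2,3}  => 2  2->2 ok
  [8] z  {2,3}  => 2  2->2 ok
  [9] x  {0}  => 0  2->0 ok
  [10] y  {1}  => 1  0->1 ok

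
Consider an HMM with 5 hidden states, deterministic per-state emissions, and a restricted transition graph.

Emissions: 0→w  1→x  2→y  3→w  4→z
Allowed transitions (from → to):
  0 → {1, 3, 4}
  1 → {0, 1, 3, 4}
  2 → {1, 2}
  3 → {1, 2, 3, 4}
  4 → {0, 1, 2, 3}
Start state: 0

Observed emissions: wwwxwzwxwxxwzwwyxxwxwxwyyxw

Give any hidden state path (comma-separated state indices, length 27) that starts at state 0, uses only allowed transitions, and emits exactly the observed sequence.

  t0 'w' -> {0,3}, take 0 (start)
  t1 'w' -> {0,3}, take 3 (0->3 ok)
  t2 'w' -> {0,3}, take 3 (3->3 ok)
  t3 'x' -> {1}, take 1 (3->1 ok)
  t4 'w' -> {0,3}, take 0 (1->0 ok)
  t5 'z' -> {4}, take 4 (0->4 ok)
  t6 'w' -> {0,3}, take 3 (4->3 ok)
  t7 'x' -> {1}, take 1 (3->1 ok)
  t8 'w' -> {0,3}, take 3 (1->3 ok)
  t9 'x' -> {1}, take 1 (3->1 ok)
  t10 'x' -> {1}, take 1 (1->1 ok)
  t11 'w' -> {0,3}, take 3 (1->3 ok)
  t12 'z' -> {4}, take 4 (3->4 ok)
  t13 'w' -> {0,3}, take 3 (4->3 ok)
  t14 'w' -> {0,3}, take 3 (3->3 ok)
  t15 'y' -> {2}, take 2 (3->2 ok)
  t16 'x' -> {1}, take 1 (2->1 ok)
  t17 'x' -> {1}, take 1 (1->1 ok)
  t18 'w' -> {0,3}, take 3 (1->3 ok)
  t19 'x' -> {1}, take 1 (3->1 ok)
  t20 'w' -> {0,3}, take 3 (1->3 ok)
  t21 'x' -> {1}, take 1 (3->1 ok)
  t22 'w' -> {0,3}, take 3 (1->3 ok)
  t23 'y' -> {2}, take 2 (3->2 ok)
  t24 'y' -> {2}, take 2 (2->2 ok)
  t25 'x' -> {1}, take 1 (2->1 ok)
  t26 'w' -> {0,3}, take 3 (1->3 ok)

0,3,3,1,0,4,3,1,3,1,1,3,4,3,3,2,1,1,3,1,3,1,3,2,2,1,3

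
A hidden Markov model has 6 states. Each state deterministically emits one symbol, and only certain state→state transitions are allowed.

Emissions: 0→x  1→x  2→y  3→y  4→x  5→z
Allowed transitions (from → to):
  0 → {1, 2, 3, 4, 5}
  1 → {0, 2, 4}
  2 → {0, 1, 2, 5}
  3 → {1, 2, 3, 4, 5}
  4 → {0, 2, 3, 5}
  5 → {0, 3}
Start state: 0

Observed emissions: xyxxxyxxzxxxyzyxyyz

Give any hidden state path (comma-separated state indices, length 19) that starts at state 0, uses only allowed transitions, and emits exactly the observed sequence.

  pos 0: x in {0,1,4}, choose 0; start
  pos 1: y in {2,3}, choose 2; 0->2 ok
  pos 2: x in {0,1,4}, choose 0; 2->0 ok
  pos 3: x in {0,1,4}, choose 4; 0->4 ok
  pos 4: x in {0,1,4}, choose 0; 4->0 ok
  pos 5: y in {2,3}, choose 2; 0->2 ok
  pos 6: x in {0,1,4}, choose 1; 2->1 ok
  pos 7: x in {0,1,4}, choose 0; 1->0 ok
  pos 8: z in {5}, choose 5; 0->5 ok
  pos 9: x in {0,1,4}, choose 0; 5->0 ok
  pos 10: x in {0,1,4}, choose 1; 0->1 ok
  pos 11: x in {0,1,4}, choose 0; 1->0 ok
  pos 12: y in {2,3}, choose 3; 0->3 ok
  pos 13: z in {5}, choose 5; 3->5 ok
  pos 14: y in {2,3}, choose 3; 5->3 ok
  pos 15: x in {0,1,4}, choose 4; 3->4 ok
  pos 16: y in {2,3}, choose 2; 4->2 ok
  pos 17: y in {2,3}, choose 2; 2->2 ok
  pos 18: z in {5}, choose 5; 2->5 ok

0,2,0,4,0,2,1,0,5,0,1,0,3,5,3,4,2,2,5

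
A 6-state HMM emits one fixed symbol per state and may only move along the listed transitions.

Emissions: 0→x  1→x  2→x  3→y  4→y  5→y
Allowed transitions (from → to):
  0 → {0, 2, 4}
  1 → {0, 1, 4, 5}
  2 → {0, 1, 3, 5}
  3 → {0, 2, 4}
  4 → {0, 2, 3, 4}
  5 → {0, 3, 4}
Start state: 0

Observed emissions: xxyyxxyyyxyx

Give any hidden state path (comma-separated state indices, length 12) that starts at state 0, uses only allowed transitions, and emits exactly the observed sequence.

0,0,4,3,2,1,5,3,4,2,3,2

  0: obs=x cand={0,1,2} pick 0 [start]
  1: obs=x cand={0,1,2} pick 0 [0->0 ok]
  2: obs=y cand={3,4,5} pick 4 [0->4 ok]
  3: obs=y cand={3,4,5} pick 3 [4->3 ok]
  4: obs=x cand={0,1,2} pick 2 [3->2 ok]
  5: obs=x cand={0,1,2} pick 1 [2->1 ok]
  6: obs=y cand={3,4,5} pick 5 [1->5 ok]
  7: obs=y cand={3,4,5} pick 3 [5->3 ok]
  8: obs=y cand={3,4,5} pick 4 [3->4 ok]
  9: obs=x cand={0,1,2} pick 2 [4->2 ok]
  10: obs=y cand={3,4,5} pick 3 [2->3 ok]
  11: obs=x cand={0,1,2} pick 2 [3->2 ok]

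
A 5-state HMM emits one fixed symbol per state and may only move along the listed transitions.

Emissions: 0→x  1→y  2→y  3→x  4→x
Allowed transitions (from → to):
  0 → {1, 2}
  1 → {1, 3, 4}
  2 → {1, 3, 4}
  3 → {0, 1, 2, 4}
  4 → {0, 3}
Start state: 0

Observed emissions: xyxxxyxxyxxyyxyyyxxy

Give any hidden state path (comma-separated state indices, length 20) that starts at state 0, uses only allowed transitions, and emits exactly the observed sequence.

  0: obs=x cand={0,3,4} pick 0 [start]
  1: obs=y cand={1,2} pick 2 [0->2 ok]
  2: obs=x cand={0,3,4} pick 4 [2->4 ok]
  3: obs=x cand={0,3,4} pick 3 [4->3 ok]
  4: obs=x cand={0,3,4} pick 0 [3->0 ok]
  5: obs=y cand={1,2} pick 2 [0->2 ok]
  6: obs=x cand={0,3,4} pick 4 [2->4 ok]
  7: obs=x cand={0,3,4} pick 0 [4->0 ok]
  8: obs=y cand={1,2} pick 1 [0->1 ok]
  9: obs=x cand={0,3,4} pick 4 [1->4 ok]
  10: obs=x cand={0,3,4} pick 3 [4->3 ok]
  11: obs=y cand={1,2} pick 2 [3->2 ok]
  12: obs=y cand={1,2} pick 1 [2->1 ok]
  13: obs=x cand={0,3,4} pick 3 [1->3 ok]
  14: obs=y cand={1,2} pick 1 [3->1 ok]
  15: obs=y cand={1,2} pick 1 [1->1 ok]
  16: obs=y cand={1,2} pick 1 [1->1 ok]
  17: obs=x cand={0,3,4} pick 4 [1->4 ok]
  18: obs=x cand={0,3,4} pick 0 [4->0 ok]
  19: obs=y cand={1,2} pick 2 [0->2 ok]

0,2,4,3,0,2,4,0,1,4,3,2,1,3,1,1,1,4,0,2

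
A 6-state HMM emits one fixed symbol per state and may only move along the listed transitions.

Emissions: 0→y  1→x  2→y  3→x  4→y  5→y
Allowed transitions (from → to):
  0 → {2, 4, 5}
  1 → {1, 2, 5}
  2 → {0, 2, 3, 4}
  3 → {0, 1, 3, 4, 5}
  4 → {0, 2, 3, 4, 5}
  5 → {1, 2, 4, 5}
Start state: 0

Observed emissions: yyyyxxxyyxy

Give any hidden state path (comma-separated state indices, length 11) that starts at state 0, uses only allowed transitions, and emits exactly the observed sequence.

  0: obs=y cand={0,2,4,5} pick 0 [start]
  1: obs=y cand={0,2,4,5} pick 2 [0->2 ok]
  2: obs=y cand={0,2,4,5} pick 0 [2->0 ok]
  3: obs=y cand={0,2,4,5} pick 2 [0->2 ok]
  4: obs=x cand={1,3} pick 3 [2->3 ok]
  5: obs=x cand={1,3} pick 3 [3->3 ok]
  6: obs=x cand={1,3} pick 1 [3->1 ok]
  7: obs=y cand={0,2,4,5} pick 2 [1->2 ok]
  8: obs=y cand={0,2,4,5} pick 2 [2->2 ok]
  9: obs=x cand={1,3} pick 3 [2->3 ok]
  10: obs=y cand={0,2,4,5} pick 0 [3->0 ok]

0,2,0,2,3,3,1,2,2,3,0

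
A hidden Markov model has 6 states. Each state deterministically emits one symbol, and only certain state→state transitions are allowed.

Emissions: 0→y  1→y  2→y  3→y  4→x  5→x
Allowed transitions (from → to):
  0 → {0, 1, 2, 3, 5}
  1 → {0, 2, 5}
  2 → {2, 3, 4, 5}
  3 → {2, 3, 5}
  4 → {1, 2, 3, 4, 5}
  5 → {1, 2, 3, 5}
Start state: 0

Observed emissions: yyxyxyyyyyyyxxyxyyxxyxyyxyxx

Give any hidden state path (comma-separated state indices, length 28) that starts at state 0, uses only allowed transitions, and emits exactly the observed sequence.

0,2,5,3,5,2,2,3,3,2,3,2,4,5,2,5,3,2,4,4,1,5,3,3,5,1,5,5

  0: obs=y cand={0,1,2,3} pick 0 [start]
  1: obs=y cand={0,1,2,3} pick 2 [0->2 ok]
  2: obs=x cand={4,5} pick 5 [2->5 ok]
  3: obs=y cand={0,1,2,3} pick 3 [5->3 ok]
  4: obs=x cand={4,5} pick 5 [3->5 ok]
  5: obs=y cand={0,1,2,3} pick 2 [5->2 ok]
  6: obs=y cand={0,1,2,3} pick 2 [2->2 ok]
  7: obs=y cand={0,1,2,3} pick 3 [2->3 ok]
  8: obs=y cand={0,1,2,3} pick 3 [3->3 ok]
  9: obs=y cand={0,1,2,3} pick 2 [3->2 ok]
  10: obs=y cand={0,1,2,3} pick 3 [2->3 ok]
  11: obs=y cand={0,1,2,3} pick 2 [3->2 ok]
  12: obs=x cand={4,5} pick 4 [2->4 ok]
  13: obs=x cand={4,5} pick 5 [4->5 ok]
  14: obs=y cand={0,1,2,3} pick 2 [5->2 ok]
  15: obs=x cand={4,5} pick 5 [2->5 ok]
  16: obs=y cand={0,1,2,3} pick 3 [5->3 ok]
  17: obs=y cand={0,1,2,3} pick 2 [3->2 ok]
  18: obs=x cand={4,5} pick 4 [2->4 ok]
  19: obs=x cand={4,5} pick 4 [4->4 ok]
  20: obs=y cand={0,1,2,3} pick 1 [4->1 ok]
  21: obs=x cand={4,5} pick 5 [1->5 ok]
  22: obs=y cand={0,1,2,3} pick 3 [5->3 ok]
  23: obs=y cand={0,1,2,3} pick 3 [3->3 ok]
  24: obs=x cand={4,5} pick 5 [3->5 ok]
  25: obs=y cand={0,1,2,3} pick 1 [5->1 ok]
  26: obs=x cand={4,5} pick 5 [1->5 ok]
  27: obs=x cand={4,5} pick 5 [5->5 ok]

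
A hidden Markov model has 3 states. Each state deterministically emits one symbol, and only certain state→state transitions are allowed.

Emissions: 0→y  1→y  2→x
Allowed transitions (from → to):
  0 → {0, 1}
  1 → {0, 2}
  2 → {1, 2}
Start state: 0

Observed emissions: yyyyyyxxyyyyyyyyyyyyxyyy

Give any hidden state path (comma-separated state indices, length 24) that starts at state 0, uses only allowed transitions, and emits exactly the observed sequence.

  0: obs=y cand={0,1} pick 0 [start]
  1: obs=y cand={0,1} pick 1 [0->1 ok]
  2: obs=y cand={0,1} pick 0 [1->0 ok]
  3: obs=y cand={0,1} pick 1 [0->1 ok]
  4: obs=y cand={0,1} pick 0 [1->0 ok]
  5: obs=y cand={0,1} pick 1 [0->1 ok]
  6: obs=x cand={2} pick 2 [1->2 ok]
  7: obs=x cand={2} pick 2 [2->2 ok]
  8: obs=y cand={0,1} pick 1 [2->1 ok]
  9: obs=y cand={0,1} pick 0 [1->0 ok]
  10: obs=y cand={0,1} pick 1 [0->1 ok]
  11: obs=y cand={0,1} pick 0 [1->0 ok]
  12: obs=y cand={0,1} pick 0 [0->0 ok]
  13: obs=y cand={0,1} pick 1 [0->1 ok]
  14: obs=y cand={0,1} pick 0 [1->0 ok]
  15: obs=y cand={0,1} pick 1 [0->1 ok]
  16: obs=y cand={0,1} pick 0 [1->0 ok]
  17: obs=y cand={0,1} pick 1 [0->1 ok]
  18: obs=y cand={0,1} pick 0 [1->0 ok]
  19: obs=y cand={0,1} pick 1 [0->1 ok]
  20: obs=x cand={2} pick 2 [1->2 ok]
  21: obs=y cand={0,1} pick 1 [2->1 ok]
  22: obs=y cand={0,1} pick 0 [1->0 ok]
  23: obs=y cand={0,1} pick 0 [0->0 ok]

0,1,0,1,0,1,2,2,1,0,1,0,0,1,0,1,0,1,0,1,2,1,0,0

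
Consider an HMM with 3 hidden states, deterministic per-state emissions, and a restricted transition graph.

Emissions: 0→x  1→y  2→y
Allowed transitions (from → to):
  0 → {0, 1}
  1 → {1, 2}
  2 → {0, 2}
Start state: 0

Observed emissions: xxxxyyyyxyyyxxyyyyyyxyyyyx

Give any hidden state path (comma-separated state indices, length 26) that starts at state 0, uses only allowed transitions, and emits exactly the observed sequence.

  [0] x  {0}  => 0  start
  [1] x  {0}  => 0  0->0 ok
  [2] x  {0}  => 0  0->0 ok
  [3] x  {0}  => 0  0->0 ok
  [4] y  {1,2}  => 1  0->1 ok
  [5] y  {1,2}  => 1  1->1 ok
  [6] y  {1,2}  => 1  1->1 ok
  [7] y  {1,2}  => 2  1->2 ok
  [8] x  {0}  => 0  2->0 ok
  [9] y  {1,2}  => 1  0->1 ok
  [10] y  {1,2}  => 2  1->2 ok
  [11] y  {1,2}  => 2  2->2 ok
  [12] x  {0}  => 0  2->0 ok
  [13] x  {0}  => 0  0->0 ok
  [14] y  {1,2}  => 1  0->1 ok
  [15] y  {1,2}  => 1  1->1 ok
  [16] y  {1,2}  => 1  1->1 ok
  [17] y  {1,2}  => 1  1->1 ok
  [18] y  {1,2}  => 1  1->1 ok
  [19] y  {1,2}  => 2  1->2 ok
  [20] x  {0}  => 0  2->0 ok
  [21] y  {1,2}  => 1  0->1 ok
  [22] y  {1,2}  => 1  1->1 ok
  [23] y  {1,2}  => 2  1->2 ok
  [24] y  {1,2}  => 2  2->2 ok
  [25] x  {0}  => 0  2->0 ok

0,0,0,0,1,1,1,2,0,1,2,2,0,0,1,1,1,1,1,2,0,1,1,2,2,0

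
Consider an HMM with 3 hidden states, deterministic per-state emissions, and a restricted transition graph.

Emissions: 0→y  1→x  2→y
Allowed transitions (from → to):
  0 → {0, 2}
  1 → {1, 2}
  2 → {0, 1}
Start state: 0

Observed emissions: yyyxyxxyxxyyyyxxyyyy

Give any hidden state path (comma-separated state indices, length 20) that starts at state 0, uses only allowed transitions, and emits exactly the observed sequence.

0,0,2,1,2,1,1,2,1,1,2,0,0,2,1,1,2,0,0,2

  t0 'y' -> {0,2}, take 0 (start)
  t1 'y' -> {0,2}, take 0 (0->0 ok)
  t2 'y' -> {0,2}, take 2 (0->2 ok)
  t3 'x' -> {1}, take 1 (2->1 ok)
  t4 'y' -> {0,2}, take 2 (1->2 ok)
  t5 'x' -> {1}, take 1 (2->1 ok)
  t6 'x' -> {1}, take 1 (1->1 ok)
  t7 'y' -> {0,2}, take 2 (1->2 ok)
  t8 'x' -> {1}, take 1 (2->1 ok)
  t9 'x' -> {1}, take 1 (1->1 ok)
  t10 'y' -> {0,2}, take 2 (1->2 ok)
  t11 'y' -> {0,2}, take 0 (2->0 ok)
  t12 'y' -> {0,2}, take 0 (0->0 ok)
  t13 'y' -> {0,2}, take 2 (0->2 ok)
  t14 'x' -> {1}, take 1 (2->1 ok)
  t15 'x' -> {1}, take 1 (1->1 ok)
  t16 'y' -> {0,2}, take 2 (1->2 ok)
  t17 'y' -> {0,2}, take 0 (2->0 ok)
  t18 'y' -> {0,2}, take 0 (0->0 ok)
  t19 'y' -> {0,2}, take 2 (0->2 ok)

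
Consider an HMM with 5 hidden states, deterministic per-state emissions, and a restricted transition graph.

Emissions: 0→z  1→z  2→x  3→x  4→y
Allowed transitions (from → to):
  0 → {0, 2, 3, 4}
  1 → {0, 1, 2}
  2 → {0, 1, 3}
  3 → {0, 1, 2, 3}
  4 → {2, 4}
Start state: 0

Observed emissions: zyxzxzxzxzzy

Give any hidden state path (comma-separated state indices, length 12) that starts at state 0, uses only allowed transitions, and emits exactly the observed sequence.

0,4,2,1,2,0,2,0,2,0,0,4

  t0 'z' -> {0,1}, take 0 (start)
  t1 'y' -> {4}, take 4 (0->4 ok)
  t2 'x' -> {2,3}, take 2 (4->2 ok)
  t3 'z' -> {0,1}, take 1 (2->1 ok)
  t4 'x' -> {2,3}, take 2 (1->2 ok)
  t5 'z' -> {0,1}, take 0 (2->0 ok)
  t6 'x' -> {2,3}, take 2 (0->2 ok)
  t7 'z' -> {0,1}, take 0 (2->0 ok)
  t8 'x' -> {2,3}, take 2 (0->2 ok)
  t9 'z' -> {0,1}, take 0 (2->0 ok)
  t10 'z' -> {0,1}, take 0 (0->0 ok)
  t11 'y' -> {4}, take 4 (0->4 ok)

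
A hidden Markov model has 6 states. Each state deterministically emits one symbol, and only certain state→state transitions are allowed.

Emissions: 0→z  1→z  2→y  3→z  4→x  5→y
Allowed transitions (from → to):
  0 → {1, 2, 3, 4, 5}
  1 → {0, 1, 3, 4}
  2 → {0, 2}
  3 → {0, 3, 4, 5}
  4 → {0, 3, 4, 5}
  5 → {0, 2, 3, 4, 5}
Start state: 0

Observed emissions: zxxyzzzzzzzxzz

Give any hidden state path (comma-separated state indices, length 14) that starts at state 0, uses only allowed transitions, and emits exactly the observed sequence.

  [0] z  {0,1,3}  => 0  start
  [1] x  {4}  => 4  0->4 ok
  [2] x  {4}  => 4  4->4 ok
  [3] y  {2,5}  => 5  4->5 ok
  [4] z  {0,1,3}  => 0  5->0 ok
  [5] z  {0,1,3}  => 1  0->1 ok
  [6] z  {0,1,3}  => 1  1->1 ok
  [7] z  {0,1,3}  => 0  1->0 ok
  [8] z  {0,1,3}  => 1  0->1 ok
  [9] z  {0,1,3}  => 0  1->0 ok
  [10] z  {0,1,3}  => 3  0->3 ok
  [11] x  {4}  => 4  3->4 ok
  [12] z  {0,1,3}  => 0  4->0 ok
  [13] z  {0,1,3}  => 1  0->1 ok

0,4,4,5,0,1,1,0,1,0,3,4,0,1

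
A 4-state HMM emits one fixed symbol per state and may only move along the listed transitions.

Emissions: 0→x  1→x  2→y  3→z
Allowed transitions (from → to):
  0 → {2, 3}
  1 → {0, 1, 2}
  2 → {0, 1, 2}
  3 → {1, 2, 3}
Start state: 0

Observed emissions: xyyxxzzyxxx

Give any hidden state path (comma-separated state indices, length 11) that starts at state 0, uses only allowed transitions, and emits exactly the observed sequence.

  [0] x  {0,1}  => 0  start
  [1] y  {2}  => 2  0->2 ok
  [2] y  {2}  => 2  2->2 ok
  [3] x  {0,1}  => 1  2->1 ok
  [4] x  {0,1}  => 0  1->0 ok
  [5] z  {3}  => 3  0->3 ok
  [6] z  {3}  => 3  3->3 ok
  [7] y  {2}  => 2  3->2 ok
  [8] x  {0,1}  => 1  2->1 ok
  [9] x  {0,1}  => 1  1->1 ok
  [10] x  {0,1}  => 1  1->1 ok

0,2,2,1,0,3,3,2,1,1,1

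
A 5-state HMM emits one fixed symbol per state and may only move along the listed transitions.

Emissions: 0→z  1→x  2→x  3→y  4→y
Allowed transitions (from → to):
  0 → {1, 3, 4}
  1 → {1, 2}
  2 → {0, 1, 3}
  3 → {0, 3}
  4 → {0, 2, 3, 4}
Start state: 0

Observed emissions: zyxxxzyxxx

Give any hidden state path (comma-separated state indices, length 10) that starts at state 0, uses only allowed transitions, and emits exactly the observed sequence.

  t0 'z' -> {0}, take 0 (start)
  t1 'y' -> {3,4}, take 4 (0->4 ok)
  t2 'x' -> {1,2}, take 2 (4->2 ok)
  t3 'x' -> {1,2}, take 1 (2->1 ok)
  t4 'x' -> {1,2}, take 2 (1->2 ok)
  t5 'z' -> {0}, take 0 (2->0 ok)
  t6 'y' -> {3,4}, take 4 (0->4 ok)
  t7 'x' -> {1,2}, take 2 (4->2 ok)
  t8 'x' -> {1,2}, take 1 (2->1 ok)
  t9 'x' -> {1,2}, take 1 (1->1 ok)

0,4,2,1,2,0,4,2,1,1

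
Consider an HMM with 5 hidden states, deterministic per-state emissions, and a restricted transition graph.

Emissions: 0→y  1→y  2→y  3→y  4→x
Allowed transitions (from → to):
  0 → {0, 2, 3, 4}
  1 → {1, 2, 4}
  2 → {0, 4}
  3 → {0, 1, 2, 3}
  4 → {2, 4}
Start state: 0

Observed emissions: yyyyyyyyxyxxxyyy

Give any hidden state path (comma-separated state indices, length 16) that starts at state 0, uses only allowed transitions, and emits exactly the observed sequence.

0,2,0,3,2,0,3,2,4,2,4,4,4,2,0,3

  [0] y  {0,1,2,3}  => 0  start
  [1] y  {0,1,2,3}  => 2  0->2 ok
  [2] y  {0,1,2,3}  => 0  2->0 ok
  [3] y  {0,1,2,3}  => 3  0->3 ok
  [4] y  {0,1,2,3}  => 2  3->2 ok
  [5] y  {0,1,2,3}  => 0  2->0 ok
  [6] y  {0,1,2,3}  => 3  0->3 ok
  [7] y  {0,1,2,3}  => 2  3->2 ok
  [8] x  {4}  => 4  2->4 ok
  [9] y  {0,1,2,3}  => 2  4->2 ok
  [10] x  {4}  => 4  2->4 ok
  [11] x  {4}  => 4  4->4 ok
  [12] x  {4}  => 4  4->4 ok
  [13] y  {0,1,2,3}  => 2  4->2 ok
  [14] y  {0,1,2,3}  => 0  2->0 ok
  [15] y  {0,1,2,3}  => 3  0->3 ok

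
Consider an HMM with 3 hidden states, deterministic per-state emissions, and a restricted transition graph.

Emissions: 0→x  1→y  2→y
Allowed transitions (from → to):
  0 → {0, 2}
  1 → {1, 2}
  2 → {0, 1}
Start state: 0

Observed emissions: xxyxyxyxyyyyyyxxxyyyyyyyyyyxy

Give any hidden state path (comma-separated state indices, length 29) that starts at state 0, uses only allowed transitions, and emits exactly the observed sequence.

  t0 'x' -> {0}, take 0 (start)
  t1 'x' -> {0}, take 0 (0->0 ok)
  t2 'y' -> {1,2}, take 2 (0->2 ok)
  t3 'x' -> {0}, take 0 (2->0 ok)
  t4 'y' -> {1,2}, take 2 (0->2 ok)
  t5 'x' -> {0}, take 0 (2->0 ok)
  t6 'y' -> {1,2}, take 2 (0->2 ok)
  t7 'x' -> {0}, take 0 (2->0 ok)
  t8 'y' -> {1,2}, take 2 (0->2 ok)
  t9 'y' -> {1,2}, take 1 (2->1 ok)
  t10 'y' -> {1,2}, take 1 (1->1 ok)
  t11 'y' -> {1,2}, take 1 (1->1 ok)
  t12 'y' -> {1,2}, take 1 (1->1 ok)
  t13 'y' -> {1,2}, take 2 (1->2 ok)
  t14 'x' -> {0}, take 0 (2->0 ok)
  t15 'x' -> {0}, take 0 (0->0 ok)
  t16 'x' -> {0}, take 0 (0->0 ok)
  t17 'y' -> {1,2}, take 2 (0->2 ok)
  t18 'y' -> {1,2}, take 1 (2->1 ok)
  t19 'y' -> {1,2}, take 1 (1->1 ok)
  t20 'y' -> {1,2}, take 2 (1->2 ok)
  t21 'y' -> {1,2}, take 1 (2->1 ok)
  t22 'y' -> {1,2}, take 1 (1->1 ok)
  t23 'y' -> {1,2}, take 1 (1->1 ok)
  t24 'y' -> {1,2}, take 1 (1->1 ok)
  t25 'y' -> {1,2}, take 1 (1->1 ok)
  t26 'y' -> {1,2}, take 2 (1->2 ok)
  t27 'x' -> {0}, take 0 (2->0 ok)
  t28 'y' -> {1,2}, take 2 (0->2 ok)

0,0,2,0,2,0,2,0,2,1,1,1,1,2,0,0,0,2,1,1,2,1,1,1,1,1,2,0,2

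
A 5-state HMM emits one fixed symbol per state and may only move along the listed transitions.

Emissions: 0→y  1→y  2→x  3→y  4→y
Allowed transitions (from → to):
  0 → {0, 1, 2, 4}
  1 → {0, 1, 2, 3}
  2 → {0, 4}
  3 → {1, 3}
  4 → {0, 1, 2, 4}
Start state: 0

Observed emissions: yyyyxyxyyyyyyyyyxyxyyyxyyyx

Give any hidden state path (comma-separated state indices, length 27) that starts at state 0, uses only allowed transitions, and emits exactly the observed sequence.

  [0] y  {0,1,3,4}  => 0  start
  [1] y  {0,1,3,4}  => 0  0->0 ok
  [2] y  {0,1,3,4}  => 0  0->0 ok
  [3] y  {0,1,3,4}  => 1  0->1 ok
  [4] x  {2}  => 2  1->2 ok
  [5] y  {0,1,3,4}  => 4  2->4 ok
  [6] x  {2}  => 2  4->2 ok
  [7] y  {0,1,3,4}  => 0  2->0 ok
  [8] y  {0,1,3,4}  => 0  0->0 ok
  [9] y  {0,1,3,4}  => 4  0->4 ok
  [10] y  {0,1,3,4}  => 0  4->0 ok
  [11] y  {0,1,3,4}  => 4  0->4 ok
  [12] y  {0,1,3,4}  => 0  4->0 ok
  [13] y  {0,1,3,4}  => 1  0->1 ok
  [14] y  {0,1,3,4}  => 1  1->1 ok
  [15] y  {0,1,3,4}  => 0  1->0 ok
  [16] x  {2}  => 2  0->2 ok
  [17] y  {0,1,3,4}  => 4  2->4 ok
  [18] x  {2}  => 2  4->2 ok
  [19] y  {0,1,3,4}  => 0  2->0 ok
  [20] y  {0,1,3,4}  => 0  0->0 ok
  [21] y  {0,1,3,4}  => 1  0->1 ok
  [22] x  {2}  => 2  1->2 ok
  [23] y  {0,1,3,4}  => 0  2->0 ok
  [24] y  {0,1,3,4}  => 4  0->4 ok
  [25] y  {0,1,3,4}  => 1  4->1 ok
  [26] x  {2}  => 2  1->2 ok

0,0,0,1,2,4,2,0,0,4,0,4,0,1,1,0,2,4,2,0,0,1,2,0,4,1,2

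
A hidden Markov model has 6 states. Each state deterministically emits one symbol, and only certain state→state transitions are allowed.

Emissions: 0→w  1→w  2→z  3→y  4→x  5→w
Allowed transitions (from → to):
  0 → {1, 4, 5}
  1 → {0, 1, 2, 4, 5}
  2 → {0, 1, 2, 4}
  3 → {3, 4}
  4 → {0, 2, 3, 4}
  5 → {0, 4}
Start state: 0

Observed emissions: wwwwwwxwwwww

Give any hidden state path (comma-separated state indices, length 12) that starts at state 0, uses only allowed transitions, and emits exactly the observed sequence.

  pos 0: w in {0,1,5}, choose 0; start
  pos 1: w in {0,1,5}, choose 5; 0->5 ok
  pos 2: w in {0,1,5}, choose 0; 5->0 ok
  pos 3: w in {0,1,5}, choose 1; 0->1 ok
  pos 4: w in {0,1,5}, choose 5; 1->5 ok
  pos 5: w in {0,1,5}, choose 0; 5->0 ok
  pos 6: x in {4}, choose 4; 0->4 ok
  pos 7: w in {0,1,5}, choose 0; 4->0 ok
  pos 8: w in {0,1,5}, choose 5; 0->5 ok
  pos 9: w in {0,1,5}, choose 0; 5->0 ok
  pos 10: w in {0,1,5}, choose 1; 0->1 ok
  pos 11: w in {0,1,5}, choose 5; 1->5 ok

0,5,0,1,5,0,4,0,5,0,1,5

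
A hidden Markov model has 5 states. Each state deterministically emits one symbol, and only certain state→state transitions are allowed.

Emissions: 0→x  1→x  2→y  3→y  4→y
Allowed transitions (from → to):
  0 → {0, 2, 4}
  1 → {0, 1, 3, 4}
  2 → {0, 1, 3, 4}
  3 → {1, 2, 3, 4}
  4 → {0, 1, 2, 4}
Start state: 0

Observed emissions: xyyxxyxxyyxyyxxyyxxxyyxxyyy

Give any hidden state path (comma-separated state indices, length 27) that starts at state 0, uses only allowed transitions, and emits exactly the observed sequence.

0,2,4,1,0,4,1,0,4,4,1,3,4,0,0,4,2,0,0,0,4,2,1,1,4,4,4

  t0 'x' -> {0,1}, take 0 (start)
  t1 'y' -> {2,3,4}, take 2 (0->2 ok)
  t2 'y' -> {2,3,4}, take 4 (2->4 ok)
  t3 'x' -> {0,1}, take 1 (4->1 ok)
  t4 'x' -> {0,1}, take 0 (1->0 ok)
  t5 'y' -> {2,3,4}, take 4 (0->4 ok)
  t6 'x' -> {0,1}, take 1 (4->1 ok)
  t7 'x' -> {0,1}, take 0 (1->0 ok)
  t8 'y' -> {2,3,4}, take 4 (0->4 ok)
  t9 'y' -> {2,3,4}, take 4 (4->4 ok)
  t10 'x' -> {0,1}, take 1 (4->1 ok)
  t11 'y' -> {2,3,4}, take 3 (1->3 ok)
  t12 'y' -> {2,3,4}, take 4 (3->4 ok)
  t13 'x' -> {0,1}, take 0 (4->0 ok)
  t14 'x' -> {0,1}, take 0 (0->0 ok)
  t15 'y' -> {2,3,4}, take 4 (0->4 ok)
  t16 'y' -> {2,3,4}, take 2 (4->2 ok)
  t17 'x' -> {0,1}, take 0 (2->0 ok)
  t18 'x' -> {0,1}, take 0 (0->0 ok)
  t19 'x' -> {0,1}, take 0 (0->0 ok)
  t20 'y' -> {2,3,4}, take 4 (0->4 ok)
  t21 'y' -> {2,3,4}, take 2 (4->2 ok)
  t22 'x' -> {0,1}, take 1 (2->1 ok)
  t23 'x' -> {0,1}, take 1 (1->1 ok)
  t24 'y' -> {2,3,4}, take 4 (1->4 ok)
  t25 'y' -> {2,3,4}, take 4 (4->4 ok)
  t26 'y' -> {2,3,4}, take 4 (4->4 ok)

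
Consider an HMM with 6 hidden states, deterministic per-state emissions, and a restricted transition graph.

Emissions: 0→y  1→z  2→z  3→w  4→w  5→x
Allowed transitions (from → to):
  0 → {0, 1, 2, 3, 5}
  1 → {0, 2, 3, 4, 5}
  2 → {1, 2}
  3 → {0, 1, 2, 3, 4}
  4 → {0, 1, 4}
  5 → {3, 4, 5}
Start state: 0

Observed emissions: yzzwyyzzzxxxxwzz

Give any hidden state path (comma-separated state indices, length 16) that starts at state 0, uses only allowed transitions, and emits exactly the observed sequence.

  [0] y  {0}  => 0  start
  [1] z  {1,2}  => 2  0->2 ok
  [2] z  {1,2}  => 1  2->1 ok
  [3] w  {3,4}  => 4  1->4 ok
  [4] y  {0}  => 0  4->0 ok
  [5] y  {0}  => 0  0->0 ok
  [6] z  {1,2}  => 2  0->2 ok
  [7] z  {1,2}  => 2  2->2 ok
  [8] z  {1,2}  => 1  2->1 ok
  [9] x  {5}  => 5  1->5 ok
  [10] x  {5}  => 5  5->5 ok
  [11] x  {5}  => 5  5->5 ok
  [12] x  {5}  => 5  5->5 ok
  [13] w  {3,4}  => 3  5->3 ok
  [14] z  {1,2}  => 2  3->2 ok
  [15] z  {1,2}  => 2  2->2 ok

0,2,1,4,0,0,2,2,1,5,5,5,5,3,2,2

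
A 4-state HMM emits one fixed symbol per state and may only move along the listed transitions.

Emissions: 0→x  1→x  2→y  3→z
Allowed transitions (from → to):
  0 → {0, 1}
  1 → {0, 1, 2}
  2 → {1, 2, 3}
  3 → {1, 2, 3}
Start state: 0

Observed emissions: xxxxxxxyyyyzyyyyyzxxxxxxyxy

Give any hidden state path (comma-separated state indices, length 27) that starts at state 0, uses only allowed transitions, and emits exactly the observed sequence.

  pos 0: x in {0,1}, choose 0; start
  pos 1: x in {0,1}, choose 1; 0->1 ok
  pos 2: x in {0,1}, choose 1; 1->1 ok
  pos 3: x in {0,1}, choose 1; 1->1 ok
  pos 4: x in {0,1}, choose 1; 1->1 ok
  pos 5: x in {0,1}, choose 0; 1->0 ok
  pos 6: x in {0,1}, choose 1; 0->1 ok
  pos 7: y in {2}, choose 2; 1->2 ok
  pos 8: y in {2}, choose 2; 2->2 ok
  pos 9: y in {2}, choose 2; 2->2 ok
  pos 10: y in {2}, choose 2; 2->2 ok
  pos 11: z in {3}, choose 3; 2->3 ok
  pos 12: y in {2}, choose 2; 3->2 ok
  pos 13: y in {2}, choose 2; 2->2 ok
  pos 14: y in {2}, choose 2; 2->2 ok
  pos 15: y in {2}, choose 2; 2->2 ok
  pos 16: y in {2}, choose 2; 2->2 ok
  pos 17: z in {3}, choose 3; 2->3 ok
  pos 18: x in {0,1}, choose 1; 3->1 ok
  pos 19: x in {0,1}, choose 1; 1->1 ok
  pos 20: x in {0,1}, choose 0; 1->0 ok
  pos 21: x in {0,1}, choose 1; 0->1 ok
  pos 22: x in {0,1}, choose 1; 1->1 ok
  pos 23: x in {0,1}, choose 1; 1->1 ok
  pos 24: y in {2}, choose 2; 1->2 ok
  pos 25: x in {0,1}, choose 1; 2->1 ok
  pos 26: y in {2}, choose 2; 1->2 ok

0,1,1,1,1,0,1,2,2,2,2,3,2,2,2,2,2,3,1,1,0,1,1,1,2,1,2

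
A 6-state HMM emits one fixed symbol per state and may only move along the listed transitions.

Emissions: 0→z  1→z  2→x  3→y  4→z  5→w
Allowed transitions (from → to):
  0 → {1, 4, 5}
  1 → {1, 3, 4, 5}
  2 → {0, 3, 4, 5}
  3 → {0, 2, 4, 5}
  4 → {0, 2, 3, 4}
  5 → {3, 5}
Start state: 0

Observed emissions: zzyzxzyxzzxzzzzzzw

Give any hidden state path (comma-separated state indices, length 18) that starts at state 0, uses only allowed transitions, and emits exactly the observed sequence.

  pos 0: z in {0,1,4}, choose 0; start
  pos 1: z in {0,1,4}, choose 1; 0->1 ok
  pos 2: y in {3}, choose 3; 1->3 ok
  pos 3: z in {0,1,4}, choose 4; 3->4 ok
  pos 4: x in {2}, choose 2; 4->2 ok
  pos 5: z in {0,1,4}, choose 4; 2->4 ok
  pos 6: y in {3}, choose 3; 4->3 ok
  pos 7: x in {2}, choose 2; 3->2 ok
  pos 8: z in {0,1,4}, choose 4; 2->4 ok
  pos 9: z in {0,1,4}, choose 4; 4->4 ok
  pos 10: x in {2}, choose 2; 4->2 ok
  pos 11: z in {0,1,4}, choose 4; 2->4 ok
  pos 12: z in {0,1,4}, choose 0; 4->0 ok
  pos 13: z in {0,1,4}, choose 1; 0->1 ok
  pos 14: z in {0,1,4}, choose 4; 1->4 ok
  pos 15: z in {0,1,4}, choose 0; 4->0 ok
  pos 16: z in {0,1,4}, choose 1; 0->1 ok
  pos 17: w in {5}, choose 5; 1->5 ok

0,1,3,4,2,4,3,2,4,4,2,4,0,1,4,0,1,5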